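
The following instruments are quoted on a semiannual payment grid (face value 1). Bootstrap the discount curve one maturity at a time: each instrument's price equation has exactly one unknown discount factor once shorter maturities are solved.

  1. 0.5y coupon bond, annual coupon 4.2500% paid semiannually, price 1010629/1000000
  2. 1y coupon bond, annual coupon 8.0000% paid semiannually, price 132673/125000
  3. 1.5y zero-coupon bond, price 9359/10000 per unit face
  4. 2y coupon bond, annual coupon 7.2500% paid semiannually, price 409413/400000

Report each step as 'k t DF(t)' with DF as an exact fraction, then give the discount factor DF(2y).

step 1 [0.5y] bond c/2=17/800: DF=(1010629/1000000 − 17/800·(0))/(1+17/800) = 1237/1250 ≈ 0.989600
step 2 [1y] bond c/2=1/25: DF=(132673/125000 − 1/25·(0.989600))/(1+1/25) = 393/400 ≈ 0.982500
step 3 [1.5y] zero: DF = P = 9359/10000 ≈ 0.935900
step 4 [2y] bond c/2=29/800: DF=(409413/400000 − 29/800·(0.989600+0.982500+0.935900))/(1+29/800) = 443/500 ≈ 0.886000

1 1/2 1237/1250
2 1 393/400
3 3/2 9359/10000
4 2 443/500
DF(2y) = 443/500 ≈ 0.886000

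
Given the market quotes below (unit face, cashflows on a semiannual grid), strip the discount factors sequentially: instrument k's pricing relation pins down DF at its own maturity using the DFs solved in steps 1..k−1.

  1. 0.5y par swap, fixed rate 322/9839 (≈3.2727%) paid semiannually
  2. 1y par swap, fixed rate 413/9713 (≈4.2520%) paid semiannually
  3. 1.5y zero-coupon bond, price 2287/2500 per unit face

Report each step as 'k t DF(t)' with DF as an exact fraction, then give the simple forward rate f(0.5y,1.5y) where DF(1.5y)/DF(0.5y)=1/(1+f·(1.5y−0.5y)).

1 1/2 9839/10000
2 1 9587/10000
3 3/2 2287/2500
f(0.5y,1.5y) = ((9839/10000)/(2287/2500) − 1)/(1) = 691/9148 ≈ 7.5536%

step 1 [0.5y] swap r/2=161/9839: DF=(1 − 161/9839·(0))/(1+161/9839) = 9839/10000 ≈ 0.983900
step 2 [1y] swap r/2=413/19426: DF=(1 − 413/19426·(0.983900))/(1+413/19426) = 9587/10000 ≈ 0.958700
step 3 [1.5y] zero: DF = P = 2287/2500 ≈ 0.914800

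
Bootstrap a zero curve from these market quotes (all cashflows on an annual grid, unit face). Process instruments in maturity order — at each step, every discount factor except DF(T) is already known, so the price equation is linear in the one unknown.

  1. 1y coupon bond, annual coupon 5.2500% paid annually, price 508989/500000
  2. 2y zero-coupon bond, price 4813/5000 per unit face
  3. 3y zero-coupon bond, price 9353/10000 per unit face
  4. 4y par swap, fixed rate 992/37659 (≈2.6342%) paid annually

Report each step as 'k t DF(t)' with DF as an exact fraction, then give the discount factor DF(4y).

step 1 [1y] bond c/1=21/400: DF=(508989/500000 − 21/400·(0))/(1+21/400) = 1209/1250 ≈ 0.967200
step 2 [2y] zero: DF = P = 4813/5000 ≈ 0.962600
step 3 [3y] zero: DF = P = 9353/10000 ≈ 0.935300
step 4 [4y] swap r/1=992/37659: DF=(1 − 992/37659·(0.967200+0.962600+0.935300))/(1+992/37659) = 563/625 ≈ 0.900800

1 1 1209/1250
2 2 4813/5000
3 3 9353/10000
4 4 563/625
DF(4y) = 563/625 ≈ 0.900800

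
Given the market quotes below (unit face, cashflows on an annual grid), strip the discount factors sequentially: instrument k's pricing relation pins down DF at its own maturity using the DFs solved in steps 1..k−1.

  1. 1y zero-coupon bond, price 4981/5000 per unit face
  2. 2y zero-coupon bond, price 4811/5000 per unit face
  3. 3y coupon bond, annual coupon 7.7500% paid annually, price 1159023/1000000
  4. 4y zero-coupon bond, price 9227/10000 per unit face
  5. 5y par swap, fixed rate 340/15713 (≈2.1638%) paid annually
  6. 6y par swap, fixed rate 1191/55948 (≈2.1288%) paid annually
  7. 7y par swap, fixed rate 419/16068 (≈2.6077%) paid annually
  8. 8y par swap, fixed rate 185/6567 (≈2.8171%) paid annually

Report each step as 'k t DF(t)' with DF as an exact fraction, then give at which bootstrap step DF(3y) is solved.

1 1 4981/5000
2 2 4811/5000
3 3 2337/2500
4 4 9227/10000
5 5 449/500
6 6 8809/10000
7 7 2081/2500
8 8 1593/2000
DF(3y) is solved at step 3

step 1 [1y] zero: DF = P = 4981/5000 ≈ 0.996200
step 2 [2y] zero: DF = P = 4811/5000 ≈ 0.962200
step 3 [3y] bond c/1=31/400: DF=(1159023/1000000 − 31/400·(0.996200+0.962200))/(1+31/400) = 2337/2500 ≈ 0.934800
step 4 [4y] zero: DF = P = 9227/10000 ≈ 0.922700
step 5 [5y] swap r/1=340/15713: DF=(1 − 340/15713·(0.996200+0.962200+0.934800+0.922700))/(1+340/15713) = 449/500 ≈ 0.898000
step 6 [6y] swap r/1=1191/55948: DF=(1 − 1191/55948·(0.996200+0.962200+0.934800+0.922700+0.898000))/(1+1191/55948) = 8809/10000 ≈ 0.880900
step 7 [7y] swap r/1=419/16068: DF=(1 − 419/16068·(0.996200+0.962200+0.934800+0.922700+0.898000+0.880900))/(1+419/16068) = 2081/2500 ≈ 0.832400
step 8 [8y] swap r/1=185/6567: DF=(1 − 185/6567·(0.996200+0.962200+0.934800+0.922700+0.898000+0.880900+0.832400))/(1+185/6567) = 1593/2000 ≈ 0.796500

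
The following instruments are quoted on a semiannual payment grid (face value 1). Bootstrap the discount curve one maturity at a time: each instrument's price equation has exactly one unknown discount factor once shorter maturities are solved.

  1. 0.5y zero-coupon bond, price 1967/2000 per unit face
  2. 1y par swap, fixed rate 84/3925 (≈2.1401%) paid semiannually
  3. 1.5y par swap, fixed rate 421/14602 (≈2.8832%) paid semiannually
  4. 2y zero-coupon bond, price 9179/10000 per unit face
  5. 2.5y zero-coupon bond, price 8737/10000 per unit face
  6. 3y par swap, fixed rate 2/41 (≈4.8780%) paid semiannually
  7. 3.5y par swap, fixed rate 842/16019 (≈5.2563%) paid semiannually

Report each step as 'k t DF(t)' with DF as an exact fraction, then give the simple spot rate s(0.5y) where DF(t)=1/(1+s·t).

1 1/2 1967/2000
2 1 979/1000
3 3/2 9579/10000
4 2 9179/10000
5 5/2 8737/10000
6 3 108/125
7 7/2 2079/2500
s(0.5y) = (1/(1967/2000) − 1)/(1/2) = 66/1967 ≈ 3.3554%

step 1 [0.5y] zero: DF = P = 1967/2000 ≈ 0.983500
step 2 [1y] swap r/2=42/3925: DF=(1 − 42/3925·(0.983500))/(1+42/3925) = 979/1000 ≈ 0.979000
step 3 [1.5y] swap r/2=421/29204: DF=(1 − 421/29204·(0.983500+0.979000))/(1+421/29204) = 9579/10000 ≈ 0.957900
step 4 [2y] zero: DF = P = 9179/10000 ≈ 0.917900
step 5 [2.5y] zero: DF = P = 8737/10000 ≈ 0.873700
step 6 [3y] swap r/2=1/41: DF=(1 − 1/41·(0.983500+0.979000+0.957900+0.917900+0.873700))/(1+1/41) = 108/125 ≈ 0.864000
step 7 [3.5y] swap r/2=421/16019: DF=(1 − 421/16019·(0.983500+0.979000+0.957900+0.917900+0.873700+0.864000))/(1+421/16019) = 2079/2500 ≈ 0.831600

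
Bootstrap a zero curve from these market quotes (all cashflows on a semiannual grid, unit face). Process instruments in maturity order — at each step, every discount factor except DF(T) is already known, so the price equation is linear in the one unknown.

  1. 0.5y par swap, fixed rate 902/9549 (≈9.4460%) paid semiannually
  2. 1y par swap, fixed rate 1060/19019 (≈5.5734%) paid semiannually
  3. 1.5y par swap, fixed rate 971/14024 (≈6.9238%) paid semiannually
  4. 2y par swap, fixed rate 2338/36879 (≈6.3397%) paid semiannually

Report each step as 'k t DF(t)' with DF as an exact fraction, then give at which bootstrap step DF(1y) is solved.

1 1/2 9549/10000
2 1 947/1000
3 3/2 9029/10000
4 2 8831/10000
DF(1y) is solved at step 2

step 1 [0.5y] swap r/2=451/9549: DF=(1 − 451/9549·(0))/(1+451/9549) = 9549/10000 ≈ 0.954900
step 2 [1y] swap r/2=530/19019: DF=(1 − 530/19019·(0.954900))/(1+530/19019) = 947/1000 ≈ 0.947000
step 3 [1.5y] swap r/2=971/28048: DF=(1 − 971/28048·(0.954900+0.947000))/(1+971/28048) = 9029/10000 ≈ 0.902900
step 4 [2y] swap r/2=1169/36879: DF=(1 − 1169/36879·(0.954900+0.947000+0.902900))/(1+1169/36879) = 8831/10000 ≈ 0.883100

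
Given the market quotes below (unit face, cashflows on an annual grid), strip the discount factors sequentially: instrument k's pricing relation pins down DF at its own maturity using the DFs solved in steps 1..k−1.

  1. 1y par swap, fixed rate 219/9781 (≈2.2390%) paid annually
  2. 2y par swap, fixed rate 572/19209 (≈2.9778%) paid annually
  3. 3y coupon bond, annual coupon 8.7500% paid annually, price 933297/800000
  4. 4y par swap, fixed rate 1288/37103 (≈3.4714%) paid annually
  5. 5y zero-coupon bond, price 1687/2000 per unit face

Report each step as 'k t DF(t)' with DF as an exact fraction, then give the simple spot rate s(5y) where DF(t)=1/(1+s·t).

1 1 9781/10000
2 2 2357/2500
3 3 4591/5000
4 4 1089/1250
5 5 1687/2000
s(5y) = (1/(1687/2000) − 1)/(5) = 313/8435 ≈ 3.7107%

step 1 [1y] swap r/1=219/9781: DF=(1 − 219/9781·(0))/(1+219/9781) = 9781/10000 ≈ 0.978100
step 2 [2y] swap r/1=572/19209: DF=(1 − 572/19209·(0.978100))/(1+572/19209) = 2357/2500 ≈ 0.942800
step 3 [3y] bond c/1=7/80: DF=(933297/800000 − 7/80·(0.978100+0.942800))/(1+7/80) = 4591/5000 ≈ 0.918200
step 4 [4y] swap r/1=1288/37103: DF=(1 − 1288/37103·(0.978100+0.942800+0.918200))/(1+1288/37103) = 1089/1250 ≈ 0.871200
step 5 [5y] zero: DF = P = 1687/2000 ≈ 0.843500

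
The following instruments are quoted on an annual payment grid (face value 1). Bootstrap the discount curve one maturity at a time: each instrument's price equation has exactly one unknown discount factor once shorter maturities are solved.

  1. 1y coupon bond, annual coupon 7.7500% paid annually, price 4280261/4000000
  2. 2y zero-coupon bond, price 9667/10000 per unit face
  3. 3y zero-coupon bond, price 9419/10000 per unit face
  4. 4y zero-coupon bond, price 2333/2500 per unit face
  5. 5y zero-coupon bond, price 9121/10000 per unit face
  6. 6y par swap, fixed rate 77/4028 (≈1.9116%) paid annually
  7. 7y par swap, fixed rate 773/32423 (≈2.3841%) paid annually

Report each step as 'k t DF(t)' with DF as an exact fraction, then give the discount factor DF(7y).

1 1 9931/10000
2 2 9667/10000
3 3 9419/10000
4 4 2333/2500
5 5 9121/10000
6 6 4461/5000
7 7 4227/5000
DF(7y) = 4227/5000 ≈ 0.845400

step 1 [1y] bond c/1=31/400: DF=(4280261/4000000 − 31/400·(0))/(1+31/400) = 9931/10000 ≈ 0.993100
step 2 [2y] zero: DF = P = 9667/10000 ≈ 0.966700
step 3 [3y] zero: DF = P = 9419/10000 ≈ 0.941900
step 4 [4y] zero: DF = P = 2333/2500 ≈ 0.933200
step 5 [5y] zero: DF = P = 9121/10000 ≈ 0.912100
step 6 [6y] swap r/1=77/4028: DF=(1 − 77/4028·(0.993100+0.966700+0.941900+0.933200+0.912100))/(1+77/4028) = 4461/5000 ≈ 0.892200
step 7 [7y] swap r/1=773/32423: DF=(1 − 773/32423·(0.993100+0.966700+0.941900+0.933200+0.912100+0.892200))/(1+773/32423) = 4227/5000 ≈ 0.845400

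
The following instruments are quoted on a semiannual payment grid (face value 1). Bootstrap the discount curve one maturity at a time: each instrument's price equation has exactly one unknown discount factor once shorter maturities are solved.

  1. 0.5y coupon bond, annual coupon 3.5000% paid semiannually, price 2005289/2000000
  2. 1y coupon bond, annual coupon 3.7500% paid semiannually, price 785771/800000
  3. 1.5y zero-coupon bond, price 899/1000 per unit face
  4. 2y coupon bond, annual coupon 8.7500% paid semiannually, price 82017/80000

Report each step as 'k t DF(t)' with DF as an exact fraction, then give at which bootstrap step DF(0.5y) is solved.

step 1 [0.5y] bond c/2=7/400: DF=(2005289/2000000 − 7/400·(0))/(1+7/400) = 4927/5000 ≈ 0.985400
step 2 [1y] bond c/2=3/160: DF=(785771/800000 − 3/160·(0.985400))/(1+3/160) = 473/500 ≈ 0.946000
step 3 [1.5y] zero: DF = P = 899/1000 ≈ 0.899000
step 4 [2y] bond c/2=7/160: DF=(82017/80000 − 7/160·(0.985400+0.946000+0.899000))/(1+7/160) = 2159/2500 ≈ 0.863600

1 1/2 4927/5000
2 1 473/500
3 3/2 899/1000
4 2 2159/2500
DF(0.5y) is solved at step 1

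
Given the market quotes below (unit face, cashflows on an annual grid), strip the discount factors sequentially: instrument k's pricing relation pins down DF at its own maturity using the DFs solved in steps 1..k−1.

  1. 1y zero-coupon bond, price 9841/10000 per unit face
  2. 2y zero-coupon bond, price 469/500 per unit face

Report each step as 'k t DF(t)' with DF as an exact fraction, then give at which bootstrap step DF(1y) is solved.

1 1 9841/10000
2 2 469/500
DF(1y) is solved at step 1

step 1 [1y] zero: DF = P = 9841/10000 ≈ 0.984100
step 2 [2y] zero: DF = P = 469/500 ≈ 0.938000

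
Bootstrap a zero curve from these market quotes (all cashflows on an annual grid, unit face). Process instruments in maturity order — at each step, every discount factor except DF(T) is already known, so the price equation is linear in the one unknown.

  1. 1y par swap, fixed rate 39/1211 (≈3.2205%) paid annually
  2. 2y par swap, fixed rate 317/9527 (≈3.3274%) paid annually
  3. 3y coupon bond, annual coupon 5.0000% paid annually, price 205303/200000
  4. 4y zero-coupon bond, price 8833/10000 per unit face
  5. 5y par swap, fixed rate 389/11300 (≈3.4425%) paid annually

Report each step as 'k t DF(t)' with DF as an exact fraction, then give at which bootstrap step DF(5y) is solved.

step 1 [1y] swap r/1=39/1211: DF=(1 − 39/1211·(0))/(1+39/1211) = 1211/1250 ≈ 0.968800
step 2 [2y] swap r/1=317/9527: DF=(1 − 317/9527·(0.968800))/(1+317/9527) = 4683/5000 ≈ 0.936600
step 3 [3y] bond c/1=1/20: DF=(205303/200000 − 1/20·(0.968800+0.936600))/(1+1/20) = 8869/10000 ≈ 0.886900
step 4 [4y] zero: DF = P = 8833/10000 ≈ 0.883300
step 5 [5y] swap r/1=389/11300: DF=(1 − 389/11300·(0.968800+0.936600+0.886900+0.883300))/(1+389/11300) = 2111/2500 ≈ 0.844400

1 1 1211/1250
2 2 4683/5000
3 3 8869/10000
4 4 8833/10000
5 5 2111/2500
DF(5y) is solved at step 5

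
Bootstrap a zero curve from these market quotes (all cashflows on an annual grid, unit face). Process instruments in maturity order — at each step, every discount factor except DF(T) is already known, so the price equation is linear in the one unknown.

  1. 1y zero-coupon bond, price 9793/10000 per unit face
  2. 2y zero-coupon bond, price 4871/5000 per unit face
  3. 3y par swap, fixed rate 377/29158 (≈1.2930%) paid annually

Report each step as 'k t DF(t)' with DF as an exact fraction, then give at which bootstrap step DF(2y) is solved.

1 1 9793/10000
2 2 4871/5000
3 3 9623/10000
DF(2y) is solved at step 2

step 1 [1y] zero: DF = P = 9793/10000 ≈ 0.979300
step 2 [2y] zero: DF = P = 4871/5000 ≈ 0.974200
step 3 [3y] swap r/1=377/29158: DF=(1 − 377/29158·(0.979300+0.974200))/(1+377/29158) = 9623/10000 ≈ 0.962300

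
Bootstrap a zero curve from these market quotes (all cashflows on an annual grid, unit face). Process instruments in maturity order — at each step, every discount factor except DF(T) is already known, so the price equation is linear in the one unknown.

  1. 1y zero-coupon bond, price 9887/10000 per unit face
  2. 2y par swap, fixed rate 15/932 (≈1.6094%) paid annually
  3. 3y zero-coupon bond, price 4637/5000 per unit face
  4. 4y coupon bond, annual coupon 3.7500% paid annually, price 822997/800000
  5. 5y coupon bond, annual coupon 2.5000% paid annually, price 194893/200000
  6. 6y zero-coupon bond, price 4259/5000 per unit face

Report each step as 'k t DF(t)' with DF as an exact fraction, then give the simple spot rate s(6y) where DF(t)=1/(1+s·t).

step 1 [1y] zero: DF = P = 9887/10000 ≈ 0.988700
step 2 [2y] swap r/1=15/932: DF=(1 − 15/932·(0.988700))/(1+15/932) = 1937/2000 ≈ 0.968500
step 3 [3y] zero: DF = P = 4637/5000 ≈ 0.927400
step 4 [4y] bond c/1=3/80: DF=(822997/800000 − 3/80·(0.988700+0.968500+0.927400))/(1+3/80) = 8873/10000 ≈ 0.887300
step 5 [5y] bond c/1=1/40: DF=(194893/200000 − 1/40·(0.988700+0.968500+0.927400+0.887300))/(1+1/40) = 8587/10000 ≈ 0.858700
step 6 [6y] zero: DF = P = 4259/5000 ≈ 0.851800

1 1 9887/10000
2 2 1937/2000
3 3 4637/5000
4 4 8873/10000
5 5 8587/10000
6 6 4259/5000
s(6y) = (1/(4259/5000) − 1)/(6) = 247/8518 ≈ 2.8997%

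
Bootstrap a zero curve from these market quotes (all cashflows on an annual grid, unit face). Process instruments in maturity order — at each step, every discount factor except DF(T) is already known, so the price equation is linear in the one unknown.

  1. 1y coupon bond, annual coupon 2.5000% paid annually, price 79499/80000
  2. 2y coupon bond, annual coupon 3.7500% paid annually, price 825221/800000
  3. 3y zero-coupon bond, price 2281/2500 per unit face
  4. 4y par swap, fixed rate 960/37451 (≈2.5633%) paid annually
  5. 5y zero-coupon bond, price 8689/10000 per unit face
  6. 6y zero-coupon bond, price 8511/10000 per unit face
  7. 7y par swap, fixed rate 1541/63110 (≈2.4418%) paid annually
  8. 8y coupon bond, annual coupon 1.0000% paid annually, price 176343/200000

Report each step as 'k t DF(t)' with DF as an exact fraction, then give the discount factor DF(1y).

1 1 1939/2000
2 2 1199/1250
3 3 2281/2500
4 4 113/125
5 5 8689/10000
6 6 8511/10000
7 7 8459/10000
8 8 1621/2000
DF(1y) = 1939/2000 ≈ 0.969500

step 1 [1y] bond c/1=1/40: DF=(79499/80000 − 1/40·(0))/(1+1/40) = 1939/2000 ≈ 0.969500
step 2 [2y] bond c/1=3/80: DF=(825221/800000 − 3/80·(0.969500))/(1+3/80) = 1199/1250 ≈ 0.959200
step 3 [3y] zero: DF = P = 2281/2500 ≈ 0.912400
step 4 [4y] swap r/1=960/37451: DF=(1 − 960/37451·(0.969500+0.959200+0.912400))/(1+960/37451) = 113/125 ≈ 0.904000
step 5 [5y] zero: DF = P = 8689/10000 ≈ 0.868900
step 6 [6y] zero: DF = P = 8511/10000 ≈ 0.851100
step 7 [7y] swap r/1=1541/63110: DF=(1 − 1541/63110·(0.969500+0.959200+0.912400+0.904000+0.868900+0.851100))/(1+1541/63110) = 8459/10000 ≈ 0.845900
step 8 [8y] bond c/1=1/100: DF=(176343/200000 − 1/100·(0.969500+0.959200+0.912400+0.904000+0.868900+0.851100+0.845900))/(1+1/100) = 1621/2000 ≈ 0.810500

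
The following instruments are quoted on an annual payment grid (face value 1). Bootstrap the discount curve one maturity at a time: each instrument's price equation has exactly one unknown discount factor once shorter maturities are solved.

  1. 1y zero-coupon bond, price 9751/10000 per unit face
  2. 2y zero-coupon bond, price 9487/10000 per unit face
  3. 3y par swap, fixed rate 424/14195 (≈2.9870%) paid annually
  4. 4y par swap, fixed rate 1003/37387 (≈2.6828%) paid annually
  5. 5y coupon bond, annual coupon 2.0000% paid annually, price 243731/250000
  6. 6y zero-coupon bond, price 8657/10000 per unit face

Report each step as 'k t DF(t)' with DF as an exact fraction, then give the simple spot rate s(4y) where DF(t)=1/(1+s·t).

1 1 9751/10000
2 2 9487/10000
3 3 572/625
4 4 8997/10000
5 5 353/400
6 6 8657/10000
s(4y) = (1/(8997/10000) − 1)/(4) = 1003/35988 ≈ 2.7870%

step 1 [1y] zero: DF = P = 9751/10000 ≈ 0.975100
step 2 [2y] zero: DF = P = 9487/10000 ≈ 0.948700
step 3 [3y] swap r/1=424/14195: DF=(1 − 424/14195·(0.975100+0.948700))/(1+424/14195) = 572/625 ≈ 0.915200
step 4 [4y] swap r/1=1003/37387: DF=(1 − 1003/37387·(0.975100+0.948700+0.915200))/(1+1003/37387) = 8997/10000 ≈ 0.899700
step 5 [5y] bond c/1=1/50: DF=(243731/250000 − 1/50·(0.975100+0.948700+0.915200+0.899700))/(1+1/50) = 353/400 ≈ 0.882500
step 6 [6y] zero: DF = P = 8657/10000 ≈ 0.865700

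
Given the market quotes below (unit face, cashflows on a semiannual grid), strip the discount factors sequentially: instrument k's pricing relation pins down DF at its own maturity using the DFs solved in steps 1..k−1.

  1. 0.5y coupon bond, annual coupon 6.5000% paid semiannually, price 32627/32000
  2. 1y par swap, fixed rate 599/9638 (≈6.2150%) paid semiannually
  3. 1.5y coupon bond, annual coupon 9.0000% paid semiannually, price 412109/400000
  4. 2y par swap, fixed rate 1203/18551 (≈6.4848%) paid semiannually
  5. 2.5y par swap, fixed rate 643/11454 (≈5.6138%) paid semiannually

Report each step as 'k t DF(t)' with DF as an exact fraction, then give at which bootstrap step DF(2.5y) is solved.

1 1/2 79/80
2 1 9401/10000
3 3/2 9029/10000
4 2 8797/10000
5 5/2 4357/5000
DF(2.5y) is solved at step 5

step 1 [0.5y] bond c/2=13/400: DF=(32627/32000 − 13/400·(0))/(1+13/400) = 79/80 ≈ 0.987500
step 2 [1y] swap r/2=599/19276: DF=(1 − 599/19276·(0.987500))/(1+599/19276) = 9401/10000 ≈ 0.940100
step 3 [1.5y] bond c/2=9/200: DF=(412109/400000 − 9/200·(0.987500+0.940100))/(1+9/200) = 9029/10000 ≈ 0.902900
step 4 [2y] swap r/2=1203/37102: DF=(1 − 1203/37102·(0.987500+0.940100+0.902900))/(1+1203/37102) = 8797/10000 ≈ 0.879700
step 5 [2.5y] swap r/2=643/22908: DF=(1 − 643/22908·(0.987500+0.940100+0.902900+0.879700))/(1+643/22908) = 4357/5000 ≈ 0.871400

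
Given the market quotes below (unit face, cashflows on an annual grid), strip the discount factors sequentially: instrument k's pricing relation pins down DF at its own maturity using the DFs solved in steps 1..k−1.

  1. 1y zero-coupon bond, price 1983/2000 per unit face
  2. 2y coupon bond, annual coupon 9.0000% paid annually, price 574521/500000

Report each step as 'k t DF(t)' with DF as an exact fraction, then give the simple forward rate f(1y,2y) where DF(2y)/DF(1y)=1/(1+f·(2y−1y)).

1 1 1983/2000
2 2 9723/10000
f(1y,2y) = ((1983/2000)/(9723/10000) − 1)/(1) = 64/3241 ≈ 1.9747%

step 1 [1y] zero: DF = P = 1983/2000 ≈ 0.991500
step 2 [2y] bond c/1=9/100: DF=(574521/500000 − 9/100·(0.991500))/(1+9/100) = 9723/10000 ≈ 0.972300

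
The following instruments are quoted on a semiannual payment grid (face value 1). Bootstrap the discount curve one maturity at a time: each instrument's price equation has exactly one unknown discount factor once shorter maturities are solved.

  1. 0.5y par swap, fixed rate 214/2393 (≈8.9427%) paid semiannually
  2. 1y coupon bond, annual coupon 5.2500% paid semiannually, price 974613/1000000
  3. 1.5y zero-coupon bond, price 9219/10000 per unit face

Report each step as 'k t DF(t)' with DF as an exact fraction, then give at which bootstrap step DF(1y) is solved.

1 1/2 2393/2500
2 1 2313/2500
3 3/2 9219/10000
DF(1y) is solved at step 2

step 1 [0.5y] swap r/2=107/2393: DF=(1 − 107/2393·(0))/(1+107/2393) = 2393/2500 ≈ 0.957200
step 2 [1y] bond c/2=21/800: DF=(974613/1000000 − 21/800·(0.957200))/(1+21/800) = 2313/2500 ≈ 0.925200
step 3 [1.5y] zero: DF = P = 9219/10000 ≈ 0.921900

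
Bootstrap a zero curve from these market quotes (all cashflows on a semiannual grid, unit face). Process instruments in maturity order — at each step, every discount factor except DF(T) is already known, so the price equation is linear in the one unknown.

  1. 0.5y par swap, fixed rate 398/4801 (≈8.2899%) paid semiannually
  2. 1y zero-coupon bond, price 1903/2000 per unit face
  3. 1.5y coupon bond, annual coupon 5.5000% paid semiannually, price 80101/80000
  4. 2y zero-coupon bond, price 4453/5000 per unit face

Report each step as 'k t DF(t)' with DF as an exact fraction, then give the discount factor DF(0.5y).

1 1/2 4801/5000
2 1 1903/2000
3 3/2 9233/10000
4 2 4453/5000
DF(0.5y) = 4801/5000 ≈ 0.960200

step 1 [0.5y] swap r/2=199/4801: DF=(1 − 199/4801·(0))/(1+199/4801) = 4801/5000 ≈ 0.960200
step 2 [1y] zero: DF = P = 1903/2000 ≈ 0.951500
step 3 [1.5y] bond c/2=11/400: DF=(80101/80000 − 11/400·(0.960200+0.951500))/(1+11/400) = 9233/10000 ≈ 0.923300
step 4 [2y] zero: DF = P = 4453/5000 ≈ 0.890600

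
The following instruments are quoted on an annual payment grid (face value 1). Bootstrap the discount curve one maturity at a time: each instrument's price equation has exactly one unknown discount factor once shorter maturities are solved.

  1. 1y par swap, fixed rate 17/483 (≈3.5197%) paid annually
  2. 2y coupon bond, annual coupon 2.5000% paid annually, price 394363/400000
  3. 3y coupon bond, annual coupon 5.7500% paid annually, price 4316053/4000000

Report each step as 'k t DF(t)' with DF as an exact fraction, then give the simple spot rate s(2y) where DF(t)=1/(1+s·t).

1 1 483/500
2 2 9383/10000
3 3 573/625
s(2y) = (1/(9383/10000) − 1)/(2) = 617/18766 ≈ 3.2879%

step 1 [1y] swap r/1=17/483: DF=(1 − 17/483·(0))/(1+17/483) = 483/500 ≈ 0.966000
step 2 [2y] bond c/1=1/40: DF=(394363/400000 − 1/40·(0.966000))/(1+1/40) = 9383/10000 ≈ 0.938300
step 3 [3y] bond c/1=23/400: DF=(4316053/4000000 − 23/400·(0.966000+0.938300))/(1+23/400) = 573/625 ≈ 0.916800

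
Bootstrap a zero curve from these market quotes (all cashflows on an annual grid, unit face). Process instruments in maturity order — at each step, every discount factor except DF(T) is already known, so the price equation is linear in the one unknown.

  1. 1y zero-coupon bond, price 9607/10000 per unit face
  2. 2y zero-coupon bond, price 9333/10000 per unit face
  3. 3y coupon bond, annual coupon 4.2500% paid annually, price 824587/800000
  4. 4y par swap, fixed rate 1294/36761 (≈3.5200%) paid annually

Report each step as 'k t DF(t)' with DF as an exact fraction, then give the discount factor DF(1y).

step 1 [1y] zero: DF = P = 9607/10000 ≈ 0.960700
step 2 [2y] zero: DF = P = 9333/10000 ≈ 0.933300
step 3 [3y] bond c/1=17/400: DF=(824587/800000 − 17/400·(0.960700+0.933300))/(1+17/400) = 1823/2000 ≈ 0.911500
step 4 [4y] swap r/1=1294/36761: DF=(1 − 1294/36761·(0.960700+0.933300+0.911500))/(1+1294/36761) = 4353/5000 ≈ 0.870600

1 1 9607/10000
2 2 9333/10000
3 3 1823/2000
4 4 4353/5000
DF(1y) = 9607/10000 ≈ 0.960700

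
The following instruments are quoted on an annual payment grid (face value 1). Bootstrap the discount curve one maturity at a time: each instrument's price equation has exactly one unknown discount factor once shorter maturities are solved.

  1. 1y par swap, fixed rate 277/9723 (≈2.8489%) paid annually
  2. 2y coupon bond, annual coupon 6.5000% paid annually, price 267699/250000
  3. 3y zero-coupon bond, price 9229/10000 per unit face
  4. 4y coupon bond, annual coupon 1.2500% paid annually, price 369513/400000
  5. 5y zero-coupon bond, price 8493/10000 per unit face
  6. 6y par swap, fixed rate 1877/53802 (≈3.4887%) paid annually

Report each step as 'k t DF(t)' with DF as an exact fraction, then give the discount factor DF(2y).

1 1 9723/10000
2 2 9461/10000
3 3 9229/10000
4 4 8773/10000
5 5 8493/10000
6 6 8123/10000
DF(2y) = 9461/10000 ≈ 0.946100

step 1 [1y] swap r/1=277/9723: DF=(1 − 277/9723·(0))/(1+277/9723) = 9723/10000 ≈ 0.972300
step 2 [2y] bond c/1=13/200: DF=(267699/250000 − 13/200·(0.972300))/(1+13/200) = 9461/10000 ≈ 0.946100
step 3 [3y] zero: DF = P = 9229/10000 ≈ 0.922900
step 4 [4y] bond c/1=1/80: DF=(369513/400000 − 1/80·(0.972300+0.946100+0.922900))/(1+1/80) = 8773/10000 ≈ 0.877300
step 5 [5y] zero: DF = P = 8493/10000 ≈ 0.849300
step 6 [6y] swap r/1=1877/53802: DF=(1 − 1877/53802·(0.972300+0.946100+0.922900+0.877300+0.849300))/(1+1877/53802) = 8123/10000 ≈ 0.812300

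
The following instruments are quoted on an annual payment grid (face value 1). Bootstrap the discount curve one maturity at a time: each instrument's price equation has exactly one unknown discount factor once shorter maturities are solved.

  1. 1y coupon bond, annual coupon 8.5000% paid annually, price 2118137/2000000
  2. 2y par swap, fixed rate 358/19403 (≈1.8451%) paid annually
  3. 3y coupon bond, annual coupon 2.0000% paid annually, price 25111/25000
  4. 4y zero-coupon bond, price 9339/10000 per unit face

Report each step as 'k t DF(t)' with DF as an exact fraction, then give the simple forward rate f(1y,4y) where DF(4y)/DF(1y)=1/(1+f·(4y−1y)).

step 1 [1y] bond c/1=17/200: DF=(2118137/2000000 − 17/200·(0))/(1+17/200) = 9761/10000 ≈ 0.976100
step 2 [2y] swap r/1=358/19403: DF=(1 − 358/19403·(0.976100))/(1+358/19403) = 4821/5000 ≈ 0.964200
step 3 [3y] bond c/1=1/50: DF=(25111/25000 − 1/50·(0.976100+0.964200))/(1+1/50) = 9467/10000 ≈ 0.946700
step 4 [4y] zero: DF = P = 9339/10000 ≈ 0.933900

1 1 9761/10000
2 2 4821/5000
3 3 9467/10000
4 4 9339/10000
f(1y,4y) = ((9761/10000)/(9339/10000) − 1)/(3) = 422/28017 ≈ 1.5062%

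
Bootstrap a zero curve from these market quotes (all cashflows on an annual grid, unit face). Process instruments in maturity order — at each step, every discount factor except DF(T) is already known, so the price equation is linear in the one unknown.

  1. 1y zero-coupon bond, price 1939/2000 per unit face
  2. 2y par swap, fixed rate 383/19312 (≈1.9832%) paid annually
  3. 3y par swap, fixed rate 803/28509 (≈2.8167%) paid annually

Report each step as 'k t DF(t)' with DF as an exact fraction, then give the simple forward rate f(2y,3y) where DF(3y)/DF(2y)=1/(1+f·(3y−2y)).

step 1 [1y] zero: DF = P = 1939/2000 ≈ 0.969500
step 2 [2y] swap r/1=383/19312: DF=(1 − 383/19312·(0.969500))/(1+383/19312) = 9617/10000 ≈ 0.961700
step 3 [3y] swap r/1=803/28509: DF=(1 − 803/28509·(0.969500+0.961700))/(1+803/28509) = 9197/10000 ≈ 0.919700

1 1 1939/2000
2 2 9617/10000
3 3 9197/10000
f(2y,3y) = ((9617/10000)/(9197/10000) − 1)/(1) = 420/9197 ≈ 4.5667%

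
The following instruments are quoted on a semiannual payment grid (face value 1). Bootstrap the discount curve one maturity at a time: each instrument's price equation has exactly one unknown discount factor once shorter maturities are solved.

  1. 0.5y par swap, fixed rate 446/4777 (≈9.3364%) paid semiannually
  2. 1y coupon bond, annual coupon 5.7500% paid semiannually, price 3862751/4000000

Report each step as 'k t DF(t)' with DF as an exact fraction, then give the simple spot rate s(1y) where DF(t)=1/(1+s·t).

1 1/2 4777/5000
2 1 114/125
s(1y) = (1/(114/125) − 1)/(1) = 11/114 ≈ 9.6491%

step 1 [0.5y] swap r/2=223/4777: DF=(1 − 223/4777·(0))/(1+223/4777) = 4777/5000 ≈ 0.955400
step 2 [1y] bond c/2=23/800: DF=(3862751/4000000 − 23/800·(0.955400))/(1+23/800) = 114/125 ≈ 0.912000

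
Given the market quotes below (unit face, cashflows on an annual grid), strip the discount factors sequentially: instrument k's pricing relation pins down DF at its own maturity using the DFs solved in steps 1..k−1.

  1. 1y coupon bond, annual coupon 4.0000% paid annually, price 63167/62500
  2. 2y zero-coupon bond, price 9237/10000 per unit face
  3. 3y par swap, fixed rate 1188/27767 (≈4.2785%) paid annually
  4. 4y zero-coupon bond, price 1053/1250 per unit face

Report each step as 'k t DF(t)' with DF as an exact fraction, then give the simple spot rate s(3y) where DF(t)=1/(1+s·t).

step 1 [1y] bond c/1=1/25: DF=(63167/62500 − 1/25·(0))/(1+1/25) = 4859/5000 ≈ 0.971800
step 2 [2y] zero: DF = P = 9237/10000 ≈ 0.923700
step 3 [3y] swap r/1=1188/27767: DF=(1 − 1188/27767·(0.971800+0.923700))/(1+1188/27767) = 2203/2500 ≈ 0.881200
step 4 [4y] zero: DF = P = 1053/1250 ≈ 0.842400

1 1 4859/5000
2 2 9237/10000
3 3 2203/2500
4 4 1053/1250
s(3y) = (1/(2203/2500) − 1)/(3) = 99/2203 ≈ 4.4939%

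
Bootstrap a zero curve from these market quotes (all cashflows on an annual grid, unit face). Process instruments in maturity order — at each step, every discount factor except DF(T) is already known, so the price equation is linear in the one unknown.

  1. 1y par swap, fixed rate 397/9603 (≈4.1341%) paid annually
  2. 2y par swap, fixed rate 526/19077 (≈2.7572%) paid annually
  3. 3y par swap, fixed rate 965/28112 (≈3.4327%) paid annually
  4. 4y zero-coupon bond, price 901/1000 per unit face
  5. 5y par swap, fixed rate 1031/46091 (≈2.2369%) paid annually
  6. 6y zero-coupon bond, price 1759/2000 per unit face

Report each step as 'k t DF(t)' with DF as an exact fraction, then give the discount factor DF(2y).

step 1 [1y] swap r/1=397/9603: DF=(1 − 397/9603·(0))/(1+397/9603) = 9603/10000 ≈ 0.960300
step 2 [2y] swap r/1=526/19077: DF=(1 − 526/19077·(0.960300))/(1+526/19077) = 4737/5000 ≈ 0.947400
step 3 [3y] swap r/1=965/28112: DF=(1 − 965/28112·(0.960300+0.947400))/(1+965/28112) = 1807/2000 ≈ 0.903500
step 4 [4y] zero: DF = P = 901/1000 ≈ 0.901000
step 5 [5y] swap r/1=1031/46091: DF=(1 − 1031/46091·(0.960300+0.947400+0.903500+0.901000))/(1+1031/46091) = 8969/10000 ≈ 0.896900
step 6 [6y] zero: DF = P = 1759/2000 ≈ 0.879500

1 1 9603/10000
2 2 4737/5000
3 3 1807/2000
4 4 901/1000
5 5 8969/10000
6 6 1759/2000
DF(2y) = 4737/5000 ≈ 0.947400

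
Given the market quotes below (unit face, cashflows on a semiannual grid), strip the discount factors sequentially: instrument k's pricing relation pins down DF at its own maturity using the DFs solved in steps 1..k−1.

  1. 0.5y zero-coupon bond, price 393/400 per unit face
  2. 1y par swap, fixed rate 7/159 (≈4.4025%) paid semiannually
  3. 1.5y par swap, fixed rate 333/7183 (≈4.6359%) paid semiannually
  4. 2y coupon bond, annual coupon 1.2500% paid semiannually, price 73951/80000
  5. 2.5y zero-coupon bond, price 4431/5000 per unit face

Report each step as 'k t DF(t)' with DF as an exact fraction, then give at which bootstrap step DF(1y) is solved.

1 1/2 393/400
2 1 9573/10000
3 3/2 4667/5000
4 2 563/625
5 5/2 4431/5000
DF(1y) is solved at step 2

step 1 [0.5y] zero: DF = P = 393/400 ≈ 0.982500
step 2 [1y] swap r/2=7/318: DF=(1 − 7/318·(0.982500))/(1+7/318) = 9573/10000 ≈ 0.957300
step 3 [1.5y] swap r/2=333/14366: DF=(1 − 333/14366·(0.982500+0.957300))/(1+333/14366) = 4667/5000 ≈ 0.933400
step 4 [2y] bond c/2=1/160: DF=(73951/80000 − 1/160·(0.982500+0.957300+0.933400))/(1+1/160) = 563/625 ≈ 0.900800
step 5 [2.5y] zero: DF = P = 4431/5000 ≈ 0.886200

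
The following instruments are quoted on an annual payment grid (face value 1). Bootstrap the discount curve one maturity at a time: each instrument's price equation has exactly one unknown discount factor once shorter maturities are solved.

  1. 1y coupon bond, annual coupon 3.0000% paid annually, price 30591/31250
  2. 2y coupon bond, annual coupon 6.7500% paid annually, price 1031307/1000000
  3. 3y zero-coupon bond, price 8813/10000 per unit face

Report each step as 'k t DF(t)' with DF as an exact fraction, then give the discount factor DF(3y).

step 1 [1y] bond c/1=3/100: DF=(30591/31250 − 3/100·(0))/(1+3/100) = 594/625 ≈ 0.950400
step 2 [2y] bond c/1=27/400: DF=(1031307/1000000 − 27/400·(0.950400))/(1+27/400) = 453/500 ≈ 0.906000
step 3 [3y] zero: DF = P = 8813/10000 ≈ 0.881300

1 1 594/625
2 2 453/500
3 3 8813/10000
DF(3y) = 8813/10000 ≈ 0.881300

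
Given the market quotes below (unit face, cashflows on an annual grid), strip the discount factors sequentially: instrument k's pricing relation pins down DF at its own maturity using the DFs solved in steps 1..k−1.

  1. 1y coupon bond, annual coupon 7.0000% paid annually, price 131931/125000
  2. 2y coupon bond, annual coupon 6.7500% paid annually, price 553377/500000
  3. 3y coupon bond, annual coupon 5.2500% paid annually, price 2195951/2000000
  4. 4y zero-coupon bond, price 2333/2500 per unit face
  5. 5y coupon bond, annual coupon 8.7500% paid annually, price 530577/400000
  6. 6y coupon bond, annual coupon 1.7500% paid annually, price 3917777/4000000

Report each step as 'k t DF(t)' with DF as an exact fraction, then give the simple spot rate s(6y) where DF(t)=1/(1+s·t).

1 1 1233/1250
2 2 609/625
3 3 4727/5000
4 4 2333/2500
5 5 2277/2500
6 6 8809/10000
s(6y) = (1/(8809/10000) − 1)/(6) = 397/17618 ≈ 2.2534%

step 1 [1y] bond c/1=7/100: DF=(131931/125000 − 7/100·(0))/(1+7/100) = 1233/1250 ≈ 0.986400
step 2 [2y] bond c/1=27/400: DF=(553377/500000 − 27/400·(0.986400))/(1+27/400) = 609/625 ≈ 0.974400
step 3 [3y] bond c/1=21/400: DF=(2195951/2000000 − 21/400·(0.986400+0.974400))/(1+21/400) = 4727/5000 ≈ 0.945400
step 4 [4y] zero: DF = P = 2333/2500 ≈ 0.933200
step 5 [5y] bond c/1=7/80: DF=(530577/400000 − 7/80·(0.986400+0.974400+0.945400+0.933200))/(1+7/80) = 2277/2500 ≈ 0.910800
step 6 [6y] bond c/1=7/400: DF=(3917777/4000000 − 7/400·(0.986400+0.974400+0.945400+0.933200+0.910800))/(1+7/400) = 8809/10000 ≈ 0.880900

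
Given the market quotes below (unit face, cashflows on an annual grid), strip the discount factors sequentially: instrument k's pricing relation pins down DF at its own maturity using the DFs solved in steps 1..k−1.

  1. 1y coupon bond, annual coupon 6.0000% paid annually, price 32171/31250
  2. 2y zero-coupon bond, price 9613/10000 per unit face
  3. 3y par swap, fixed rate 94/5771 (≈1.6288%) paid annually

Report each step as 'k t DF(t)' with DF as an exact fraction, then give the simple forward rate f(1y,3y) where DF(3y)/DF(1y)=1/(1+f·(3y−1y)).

1 1 607/625
2 2 9613/10000
3 3 953/1000
f(1y,3y) = ((607/625)/(953/1000) − 1)/(2) = 91/9530 ≈ 0.9549%

step 1 [1y] bond c/1=3/50: DF=(32171/31250 − 3/50·(0))/(1+3/50) = 607/625 ≈ 0.971200
step 2 [2y] zero: DF = P = 9613/10000 ≈ 0.961300
step 3 [3y] swap r/1=94/5771: DF=(1 − 94/5771·(0.971200+0.961300))/(1+94/5771) = 953/1000 ≈ 0.953000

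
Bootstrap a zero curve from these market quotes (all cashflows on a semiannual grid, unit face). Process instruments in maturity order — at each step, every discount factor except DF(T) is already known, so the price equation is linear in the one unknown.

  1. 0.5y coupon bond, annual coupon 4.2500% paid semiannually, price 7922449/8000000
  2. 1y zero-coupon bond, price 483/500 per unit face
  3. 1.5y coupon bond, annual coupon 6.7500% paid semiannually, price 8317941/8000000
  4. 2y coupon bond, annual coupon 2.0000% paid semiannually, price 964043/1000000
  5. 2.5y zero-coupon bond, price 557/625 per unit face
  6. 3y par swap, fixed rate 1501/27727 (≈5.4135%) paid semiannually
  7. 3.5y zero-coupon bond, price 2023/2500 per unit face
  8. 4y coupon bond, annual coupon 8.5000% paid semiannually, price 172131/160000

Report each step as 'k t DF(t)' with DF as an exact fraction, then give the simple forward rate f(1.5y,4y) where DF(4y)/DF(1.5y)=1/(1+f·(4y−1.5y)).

1 1/2 9697/10000
2 1 483/500
3 3/2 4713/5000
4 2 463/500
5 5/2 557/625
6 3 8499/10000
7 7/2 2023/2500
8 4 7729/10000
f(1.5y,4y) = ((4713/5000)/(7729/10000) − 1)/(5/2) = 3394/38645 ≈ 8.7825%

step 1 [0.5y] bond c/2=17/800: DF=(7922449/8000000 − 17/800·(0))/(1+17/800) = 9697/10000 ≈ 0.969700
step 2 [1y] zero: DF = P = 483/500 ≈ 0.966000
step 3 [1.5y] bond c/2=27/800: DF=(8317941/8000000 − 27/800·(0.969700+0.966000))/(1+27/800) = 4713/5000 ≈ 0.942600
step 4 [2y] bond c/2=1/100: DF=(964043/1000000 − 1/100·(0.969700+0.966000+0.942600))/(1+1/100) = 463/500 ≈ 0.926000
step 5 [2.5y] zero: DF = P = 557/625 ≈ 0.891200
step 6 [3y] swap r/2=1501/55454: DF=(1 − 1501/55454·(0.969700+0.966000+0.942600+0.926000+0.891200))/(1+1501/55454) = 8499/10000 ≈ 0.849900
step 7 [3.5y] zero: DF = P = 2023/2500 ≈ 0.809200
step 8 [4y] bond c/2=17/400: DF=(172131/160000 − 17/400·(0.969700+0.966000+0.942600+0.926000+0.891200+0.849900+0.809200))/(1+17/400) = 7729/10000 ≈ 0.772900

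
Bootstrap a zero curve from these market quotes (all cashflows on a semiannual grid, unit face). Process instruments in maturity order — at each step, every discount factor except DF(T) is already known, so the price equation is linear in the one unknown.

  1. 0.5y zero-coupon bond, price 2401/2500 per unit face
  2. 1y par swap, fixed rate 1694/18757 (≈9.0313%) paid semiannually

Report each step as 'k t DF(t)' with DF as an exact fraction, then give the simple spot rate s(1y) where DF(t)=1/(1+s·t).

1 1/2 2401/2500
2 1 9153/10000
s(1y) = (1/(9153/10000) − 1)/(1) = 847/9153 ≈ 9.2538%

step 1 [0.5y] zero: DF = P = 2401/2500 ≈ 0.960400
step 2 [1y] swap r/2=847/18757: DF=(1 − 847/18757·(0.960400))/(1+847/18757) = 9153/10000 ≈ 0.915300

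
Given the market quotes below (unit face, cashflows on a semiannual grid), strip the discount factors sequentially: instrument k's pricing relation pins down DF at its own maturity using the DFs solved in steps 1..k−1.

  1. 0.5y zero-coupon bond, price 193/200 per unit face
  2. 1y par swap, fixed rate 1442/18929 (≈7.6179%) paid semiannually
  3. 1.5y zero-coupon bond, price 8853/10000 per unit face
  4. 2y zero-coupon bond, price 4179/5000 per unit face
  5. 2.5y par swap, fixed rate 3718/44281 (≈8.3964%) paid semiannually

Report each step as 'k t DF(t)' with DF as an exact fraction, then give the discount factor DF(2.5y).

1 1/2 193/200
2 1 9279/10000
3 3/2 8853/10000
4 2 4179/5000
5 5/2 8141/10000
DF(2.5y) = 8141/10000 ≈ 0.814100

step 1 [0.5y] zero: DF = P = 193/200 ≈ 0.965000
step 2 [1y] swap r/2=721/18929: DF=(1 − 721/18929·(0.965000))/(1+721/18929) = 9279/10000 ≈ 0.927900
step 3 [1.5y] zero: DF = P = 8853/10000 ≈ 0.885300
step 4 [2y] zero: DF = P = 4179/5000 ≈ 0.835800
step 5 [2.5y] swap r/2=1859/44281: DF=(1 − 1859/44281·(0.965000+0.927900+0.885300+0.835800))/(1+1859/44281) = 8141/10000 ≈ 0.814100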